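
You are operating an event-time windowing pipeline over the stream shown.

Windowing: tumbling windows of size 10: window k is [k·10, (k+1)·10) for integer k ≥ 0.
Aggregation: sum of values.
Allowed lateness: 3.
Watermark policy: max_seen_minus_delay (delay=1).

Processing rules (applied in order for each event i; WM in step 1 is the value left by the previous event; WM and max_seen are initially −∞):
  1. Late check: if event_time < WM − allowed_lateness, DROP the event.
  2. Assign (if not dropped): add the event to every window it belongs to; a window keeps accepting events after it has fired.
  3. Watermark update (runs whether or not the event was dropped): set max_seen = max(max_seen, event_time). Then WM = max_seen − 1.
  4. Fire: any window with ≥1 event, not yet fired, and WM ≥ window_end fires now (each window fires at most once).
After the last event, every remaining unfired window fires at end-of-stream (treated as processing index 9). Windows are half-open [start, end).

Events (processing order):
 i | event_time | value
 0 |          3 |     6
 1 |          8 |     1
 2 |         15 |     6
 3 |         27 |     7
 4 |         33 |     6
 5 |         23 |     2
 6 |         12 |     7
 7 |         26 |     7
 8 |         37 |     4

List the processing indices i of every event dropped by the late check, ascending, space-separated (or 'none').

i=0 t=3 v=6: → [0,10); WM=2
i=1 t=8 v=1: → [0,10); WM=7
i=2 t=15 v=6: → [10,20); WM=14; [0,10) fires=7
i=3 t=27 v=7: → [20,30); WM=26; [10,20) fires=6
i=4 t=33 v=6: → [30,40); WM=32; [20,30) fires=7
i=5 t=23 v=2: DROP (t<32-3); WM=32
i=6 t=12 v=7: DROP (t<32-3); WM=32
i=7 t=26 v=7: DROP (t<32-3); WM=32
i=8 t=37 v=4: → [30,40); WM=36

5 6 7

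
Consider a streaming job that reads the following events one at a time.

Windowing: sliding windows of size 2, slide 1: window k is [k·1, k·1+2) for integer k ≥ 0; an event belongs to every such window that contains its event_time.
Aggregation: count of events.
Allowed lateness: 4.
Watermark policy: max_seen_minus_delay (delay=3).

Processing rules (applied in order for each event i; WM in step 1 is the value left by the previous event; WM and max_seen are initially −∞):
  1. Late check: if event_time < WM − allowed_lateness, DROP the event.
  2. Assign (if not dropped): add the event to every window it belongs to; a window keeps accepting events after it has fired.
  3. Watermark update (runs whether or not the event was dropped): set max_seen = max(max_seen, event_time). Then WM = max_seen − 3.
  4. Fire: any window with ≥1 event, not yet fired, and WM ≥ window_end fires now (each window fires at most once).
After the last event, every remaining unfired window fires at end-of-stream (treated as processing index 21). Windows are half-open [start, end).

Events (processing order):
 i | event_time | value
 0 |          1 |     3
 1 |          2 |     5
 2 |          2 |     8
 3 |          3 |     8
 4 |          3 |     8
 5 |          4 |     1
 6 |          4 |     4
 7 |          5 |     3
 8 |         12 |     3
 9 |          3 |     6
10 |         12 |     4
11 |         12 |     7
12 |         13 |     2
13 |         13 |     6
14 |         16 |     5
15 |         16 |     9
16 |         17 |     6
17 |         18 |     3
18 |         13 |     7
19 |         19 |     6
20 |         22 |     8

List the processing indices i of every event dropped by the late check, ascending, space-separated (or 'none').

9

i=0 t=1 v=3: → [1,3),[0,2); WM=-2
i=1 t=2 v=5: → [2,4),[1,3); WM=-1
i=2 t=2 v=8: → [2,4),[1,3); WM=-1
i=3 t=3 v=8: → [3,5),[2,4); WM=0
i=4 t=3 v=8: → [3,5),[2,4); WM=0
i=5 t=4 v=1: → [4,6),[3,5); WM=1
i=6 t=4 v=4: → [4,6),[3,5); WM=1
i=7 t=5 v=3: → [5,7),[4,6); WM=2; [0,2) fires=1
i=8 t=12 v=3: → [12,14),[11,13); WM=9; [1,3) fires=3 [2,4) fires=4 [3,5) fires=4 [4,6) fires=3 [5,7) fires=1
i=9 t=3 v=6: DROP (t<9-4); WM=9
i=10 t=12 v=4: → [12,14),[11,13); WM=9
i=11 t=12 v=7: → [12,14),[11,13); WM=9
i=12 t=13 v=2: → [13,15),[12,14); WM=10
i=13 t=13 v=6: → [13,15),[12,14); WM=10
i=14 t=16 v=5: → [16,18),[15,17); WM=13; [11,13) fires=3
i=15 t=16 v=9: → [16,18),[15,17); WM=13
i=16 t=17 v=6: → [17,19),[16,18); WM=14; [12,14) fires=5
i=17 t=18 v=3: → [18,20),[17,19); WM=15; [13,15) fires=2
i=18 t=13 v=7: → [13,15),[12,14); WM=15
i=19 t=19 v=6: → [19,21),[18,20); WM=16
i=20 t=22 v=8: → [22,24),[21,23); WM=19; [15,17) fires=2 [16,18) fires=3 [17,19) fires=2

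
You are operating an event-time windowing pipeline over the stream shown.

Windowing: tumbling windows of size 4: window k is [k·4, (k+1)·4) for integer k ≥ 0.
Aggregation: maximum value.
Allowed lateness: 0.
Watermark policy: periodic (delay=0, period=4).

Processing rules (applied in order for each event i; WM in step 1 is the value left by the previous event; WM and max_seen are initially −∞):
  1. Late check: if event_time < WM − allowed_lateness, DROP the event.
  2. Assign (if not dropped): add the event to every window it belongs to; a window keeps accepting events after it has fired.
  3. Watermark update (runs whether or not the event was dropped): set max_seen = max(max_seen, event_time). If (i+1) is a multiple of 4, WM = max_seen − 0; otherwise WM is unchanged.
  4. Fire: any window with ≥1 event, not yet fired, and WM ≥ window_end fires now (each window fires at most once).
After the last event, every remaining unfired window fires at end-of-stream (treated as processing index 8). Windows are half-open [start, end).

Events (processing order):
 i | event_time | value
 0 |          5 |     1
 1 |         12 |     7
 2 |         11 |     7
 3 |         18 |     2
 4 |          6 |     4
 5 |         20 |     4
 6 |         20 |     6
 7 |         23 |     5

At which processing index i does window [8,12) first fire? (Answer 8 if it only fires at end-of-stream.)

i=0 t=5 v=1: → [4,8); WM=−∞
i=1 t=12 v=7: → [12,16); WM=−∞
i=2 t=11 v=7: → [8,12); WM=−∞
i=3 t=18 v=2: → [16,20); WM=18; [4,8) fires=1 [8,12) fires=7 [12,16) fires=7
i=4 t=6 v=4: DROP (t<18-0); WM=18
i=5 t=20 v=4: → [20,24); WM=18
i=6 t=20 v=6: → [20,24); WM=18
i=7 t=23 v=5: → [20,24); WM=23; [16,20) fires=2

3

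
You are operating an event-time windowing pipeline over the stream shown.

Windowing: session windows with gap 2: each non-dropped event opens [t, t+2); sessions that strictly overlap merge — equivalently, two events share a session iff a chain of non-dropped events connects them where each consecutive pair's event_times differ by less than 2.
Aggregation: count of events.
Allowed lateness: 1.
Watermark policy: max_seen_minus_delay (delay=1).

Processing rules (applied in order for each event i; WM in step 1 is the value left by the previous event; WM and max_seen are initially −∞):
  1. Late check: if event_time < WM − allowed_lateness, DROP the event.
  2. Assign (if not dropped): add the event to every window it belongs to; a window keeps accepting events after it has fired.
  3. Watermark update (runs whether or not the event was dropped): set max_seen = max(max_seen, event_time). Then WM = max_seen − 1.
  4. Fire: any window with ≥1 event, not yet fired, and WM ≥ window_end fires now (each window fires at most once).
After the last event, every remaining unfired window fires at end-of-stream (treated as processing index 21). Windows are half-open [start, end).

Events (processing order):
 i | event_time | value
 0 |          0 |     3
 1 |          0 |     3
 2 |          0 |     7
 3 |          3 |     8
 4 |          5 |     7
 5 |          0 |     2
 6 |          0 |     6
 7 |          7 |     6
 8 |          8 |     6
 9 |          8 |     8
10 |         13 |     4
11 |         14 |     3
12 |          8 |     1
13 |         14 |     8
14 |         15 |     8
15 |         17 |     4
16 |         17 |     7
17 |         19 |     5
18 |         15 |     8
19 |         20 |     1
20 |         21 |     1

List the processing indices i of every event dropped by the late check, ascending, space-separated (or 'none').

5 6 12 18

i=0 t=0 v=3: → [0,2); WM=-1
i=1 t=0 v=3: → [0,2); WM=-1
i=2 t=0 v=7: → [0,2); WM=-1
i=3 t=3 v=8: → [3,5); WM=2
i=4 t=5 v=7: → [5,7); WM=4
i=5 t=0 v=2: DROP (t<4-1); WM=4
i=6 t=0 v=6: DROP (t<4-1); WM=4
i=7 t=7 v=6: → [7,9); WM=6
i=8 t=8 v=6: → [7,10); WM=7
i=9 t=8 v=8: → [7,10); WM=7
i=10 t=13 v=4: → [13,15); WM=12
i=11 t=14 v=3: → [13,16); WM=13
i=12 t=8 v=1: DROP (t<13-1); WM=13
i=13 t=14 v=8: → [13,16); WM=13
i=14 t=15 v=8: → [13,17); WM=14
i=15 t=17 v=4: → [17,19); WM=16
i=16 t=17 v=7: → [17,19); WM=16
i=17 t=19 v=5: → [19,21); WM=18
i=18 t=15 v=8: DROP (t<18-1); WM=18
i=19 t=20 v=1: → [19,22); WM=19
i=20 t=21 v=1: → [19,23); WM=20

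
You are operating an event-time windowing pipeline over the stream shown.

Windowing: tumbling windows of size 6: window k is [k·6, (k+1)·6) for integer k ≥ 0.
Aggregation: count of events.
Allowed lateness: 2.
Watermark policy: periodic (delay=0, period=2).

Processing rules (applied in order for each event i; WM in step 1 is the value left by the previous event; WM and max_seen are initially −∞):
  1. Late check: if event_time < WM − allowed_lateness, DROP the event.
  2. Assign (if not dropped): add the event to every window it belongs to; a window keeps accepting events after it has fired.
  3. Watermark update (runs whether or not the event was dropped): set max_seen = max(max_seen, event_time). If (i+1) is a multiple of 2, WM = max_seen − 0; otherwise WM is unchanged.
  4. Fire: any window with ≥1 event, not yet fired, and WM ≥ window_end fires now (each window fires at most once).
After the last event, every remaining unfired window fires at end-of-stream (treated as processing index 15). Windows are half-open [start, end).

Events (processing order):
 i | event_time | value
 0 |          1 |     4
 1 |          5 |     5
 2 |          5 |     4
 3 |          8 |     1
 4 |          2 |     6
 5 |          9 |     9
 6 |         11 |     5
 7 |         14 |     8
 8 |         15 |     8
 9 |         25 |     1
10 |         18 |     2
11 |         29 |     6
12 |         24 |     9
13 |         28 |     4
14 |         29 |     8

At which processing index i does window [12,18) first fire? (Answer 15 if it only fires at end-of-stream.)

9

i=0 t=1 v=4: → [0,6); WM=−∞
i=1 t=5 v=5: → [0,6); WM=5
i=2 t=5 v=4: → [0,6); WM=5
i=3 t=8 v=1: → [6,12); WM=8; [0,6) fires=3
i=4 t=2 v=6: DROP (t<8-2); WM=8
i=5 t=9 v=9: → [6,12); WM=9
i=6 t=11 v=5: → [6,12); WM=9
i=7 t=14 v=8: → [12,18); WM=14; [6,12) fires=3
i=8 t=15 v=8: → [12,18); WM=14
i=9 t=25 v=1: → [24,30); WM=25; [12,18) fires=2
i=10 t=18 v=2: DROP (t<25-2); WM=25
i=11 t=29 v=6: → [24,30); WM=29
i=12 t=24 v=9: DROP (t<29-2); WM=29
i=13 t=28 v=4: → [24,30); WM=29
i=14 t=29 v=8: → [24,30); WM=29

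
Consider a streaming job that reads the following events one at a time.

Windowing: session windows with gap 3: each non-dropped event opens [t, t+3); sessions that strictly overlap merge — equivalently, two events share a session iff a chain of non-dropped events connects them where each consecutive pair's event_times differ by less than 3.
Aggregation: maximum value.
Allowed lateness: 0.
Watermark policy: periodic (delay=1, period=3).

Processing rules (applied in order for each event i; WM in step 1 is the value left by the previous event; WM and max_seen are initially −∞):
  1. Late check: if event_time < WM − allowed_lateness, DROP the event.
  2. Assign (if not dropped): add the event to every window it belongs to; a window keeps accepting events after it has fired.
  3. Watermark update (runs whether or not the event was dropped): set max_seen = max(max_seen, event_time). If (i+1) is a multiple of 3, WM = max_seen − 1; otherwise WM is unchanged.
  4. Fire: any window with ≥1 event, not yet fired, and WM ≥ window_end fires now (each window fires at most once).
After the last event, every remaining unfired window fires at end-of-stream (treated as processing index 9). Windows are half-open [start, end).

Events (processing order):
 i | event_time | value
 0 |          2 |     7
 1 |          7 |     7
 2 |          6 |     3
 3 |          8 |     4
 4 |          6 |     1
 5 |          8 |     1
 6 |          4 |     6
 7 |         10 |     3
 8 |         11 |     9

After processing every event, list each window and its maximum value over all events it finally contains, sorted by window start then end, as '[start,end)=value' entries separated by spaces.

i=0 t=2 v=7: → [2,5); WM=−∞
i=1 t=7 v=7: → [7,10); WM=−∞
i=2 t=6 v=3: → [6,10); WM=6
i=3 t=8 v=4: → [6,11); WM=6
i=4 t=6 v=1: → [6,11); WM=6
i=5 t=8 v=1: → [6,11); WM=7
i=6 t=4 v=6: DROP (t<7-0); WM=7
i=7 t=10 v=3: → [6,13); WM=7
i=8 t=11 v=9: → [6,14); WM=10

[2,5)=7 [6,14)=9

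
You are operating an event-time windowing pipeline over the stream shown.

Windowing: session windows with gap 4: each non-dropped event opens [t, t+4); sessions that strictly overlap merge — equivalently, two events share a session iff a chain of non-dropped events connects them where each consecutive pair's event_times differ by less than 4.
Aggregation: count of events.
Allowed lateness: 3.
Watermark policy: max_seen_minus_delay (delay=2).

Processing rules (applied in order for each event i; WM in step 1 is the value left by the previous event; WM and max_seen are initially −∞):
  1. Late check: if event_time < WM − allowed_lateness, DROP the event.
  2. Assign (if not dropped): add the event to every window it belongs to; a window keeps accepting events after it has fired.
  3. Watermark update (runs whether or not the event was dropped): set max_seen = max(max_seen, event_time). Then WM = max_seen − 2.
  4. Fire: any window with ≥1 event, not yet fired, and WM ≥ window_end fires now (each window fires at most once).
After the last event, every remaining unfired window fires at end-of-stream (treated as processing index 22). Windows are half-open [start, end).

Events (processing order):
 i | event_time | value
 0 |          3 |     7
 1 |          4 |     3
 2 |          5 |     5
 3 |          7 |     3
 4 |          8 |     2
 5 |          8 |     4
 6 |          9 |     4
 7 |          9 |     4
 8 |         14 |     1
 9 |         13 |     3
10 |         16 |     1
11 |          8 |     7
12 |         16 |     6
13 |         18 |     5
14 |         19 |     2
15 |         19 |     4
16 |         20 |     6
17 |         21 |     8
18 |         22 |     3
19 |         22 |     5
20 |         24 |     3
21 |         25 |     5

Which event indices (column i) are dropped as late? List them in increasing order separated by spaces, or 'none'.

i=0 t=3 v=7: → [3,7); WM=1
i=1 t=4 v=3: → [3,8); WM=2
i=2 t=5 v=5: → [3,9); WM=3
i=3 t=7 v=3: → [3,11); WM=5
i=4 t=8 v=2: → [3,12); WM=6
i=5 t=8 v=4: → [3,12); WM=6
i=6 t=9 v=4: → [3,13); WM=7
i=7 t=9 v=4: → [3,13); WM=7
i=8 t=14 v=1: → [14,18); WM=12
i=9 t=13 v=3: → [13,18); WM=12
i=10 t=16 v=1: → [13,20); WM=14
i=11 t=8 v=7: DROP (t<14-3); WM=14
i=12 t=16 v=6: → [13,20); WM=14
i=13 t=18 v=5: → [13,22); WM=16
i=14 t=19 v=2: → [13,23); WM=17
i=15 t=19 v=4: → [13,23); WM=17
i=16 t=20 v=6: → [13,24); WM=18
i=17 t=21 v=8: → [13,25); WM=19
i=18 t=22 v=3: → [13,26); WM=20
i=19 t=22 v=5: → [13,26); WM=20
i=20 t=24 v=3: → [13,28); WM=22
i=21 t=25 v=5: → [13,29); WM=23

11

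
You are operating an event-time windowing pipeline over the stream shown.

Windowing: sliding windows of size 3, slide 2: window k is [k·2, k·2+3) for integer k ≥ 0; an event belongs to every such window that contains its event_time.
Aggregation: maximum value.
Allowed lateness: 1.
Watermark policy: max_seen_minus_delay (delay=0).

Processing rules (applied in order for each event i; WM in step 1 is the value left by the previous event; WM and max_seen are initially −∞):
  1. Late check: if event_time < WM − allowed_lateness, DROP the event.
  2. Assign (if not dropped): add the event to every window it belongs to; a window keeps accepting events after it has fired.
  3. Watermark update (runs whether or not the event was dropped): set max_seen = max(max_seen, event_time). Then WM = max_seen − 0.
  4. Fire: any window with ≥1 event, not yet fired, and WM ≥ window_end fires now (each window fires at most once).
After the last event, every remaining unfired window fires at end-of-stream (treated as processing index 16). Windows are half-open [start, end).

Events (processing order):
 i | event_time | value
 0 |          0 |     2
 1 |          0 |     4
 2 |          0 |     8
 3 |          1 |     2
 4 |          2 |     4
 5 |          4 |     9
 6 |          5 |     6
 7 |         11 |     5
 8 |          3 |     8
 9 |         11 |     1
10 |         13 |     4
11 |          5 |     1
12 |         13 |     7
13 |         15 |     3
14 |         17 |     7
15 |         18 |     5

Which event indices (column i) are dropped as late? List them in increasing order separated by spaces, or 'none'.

8 11

i=0 t=0 v=2: → [0,3); WM=0
i=1 t=0 v=4: → [0,3); WM=0
i=2 t=0 v=8: → [0,3); WM=0
i=3 t=1 v=2: → [0,3); WM=1
i=4 t=2 v=4: → [2,5),[0,3); WM=2
i=5 t=4 v=9: → [4,7),[2,5); WM=4; [0,3) fires=8
i=6 t=5 v=6: → [4,7); WM=5; [2,5) fires=9
i=7 t=11 v=5: → [10,13); WM=11; [4,7) fires=9
i=8 t=3 v=8: DROP (t<11-1); WM=11
i=9 t=11 v=1: → [10,13); WM=11
i=10 t=13 v=4: → [12,15); WM=13; [10,13) fires=5
i=11 t=5 v=1: DROP (t<13-1); WM=13
i=12 t=13 v=7: → [12,15); WM=13
i=13 t=15 v=3: → [14,17); WM=15; [12,15) fires=7
i=14 t=17 v=7: → [16,19); WM=17; [14,17) fires=3
i=15 t=18 v=5: → [18,21),[16,19); WM=18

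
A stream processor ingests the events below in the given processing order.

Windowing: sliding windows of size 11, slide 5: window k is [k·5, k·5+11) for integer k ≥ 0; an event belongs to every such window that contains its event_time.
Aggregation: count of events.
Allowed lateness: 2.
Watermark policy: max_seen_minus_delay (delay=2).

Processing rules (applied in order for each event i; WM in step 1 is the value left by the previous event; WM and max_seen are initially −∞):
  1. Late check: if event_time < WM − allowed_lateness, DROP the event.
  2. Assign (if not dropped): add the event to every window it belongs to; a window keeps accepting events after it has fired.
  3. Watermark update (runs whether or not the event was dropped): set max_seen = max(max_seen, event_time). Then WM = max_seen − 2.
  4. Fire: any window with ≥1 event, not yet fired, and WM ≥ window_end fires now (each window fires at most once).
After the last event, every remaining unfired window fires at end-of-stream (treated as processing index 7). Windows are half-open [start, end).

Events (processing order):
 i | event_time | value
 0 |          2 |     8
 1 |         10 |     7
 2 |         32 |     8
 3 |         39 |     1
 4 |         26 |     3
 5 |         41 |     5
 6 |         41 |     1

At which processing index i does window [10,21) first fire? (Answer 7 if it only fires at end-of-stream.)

i=0 t=2 v=8: → [0,11); WM=0
i=1 t=10 v=7: → [10,21),[5,16),[0,11); WM=8
i=2 t=32 v=8: → [30,41),[25,36); WM=30; [0,11) fires=2 [5,16) fires=1 [10,21) fires=1
i=3 t=39 v=1: → [35,46),[30,41); WM=37; [25,36) fires=1
i=4 t=26 v=3: DROP (t<37-2); WM=37
i=5 t=41 v=5: → [40,51),[35,46); WM=39
i=6 t=41 v=1: → [40,51),[35,46); WM=39

2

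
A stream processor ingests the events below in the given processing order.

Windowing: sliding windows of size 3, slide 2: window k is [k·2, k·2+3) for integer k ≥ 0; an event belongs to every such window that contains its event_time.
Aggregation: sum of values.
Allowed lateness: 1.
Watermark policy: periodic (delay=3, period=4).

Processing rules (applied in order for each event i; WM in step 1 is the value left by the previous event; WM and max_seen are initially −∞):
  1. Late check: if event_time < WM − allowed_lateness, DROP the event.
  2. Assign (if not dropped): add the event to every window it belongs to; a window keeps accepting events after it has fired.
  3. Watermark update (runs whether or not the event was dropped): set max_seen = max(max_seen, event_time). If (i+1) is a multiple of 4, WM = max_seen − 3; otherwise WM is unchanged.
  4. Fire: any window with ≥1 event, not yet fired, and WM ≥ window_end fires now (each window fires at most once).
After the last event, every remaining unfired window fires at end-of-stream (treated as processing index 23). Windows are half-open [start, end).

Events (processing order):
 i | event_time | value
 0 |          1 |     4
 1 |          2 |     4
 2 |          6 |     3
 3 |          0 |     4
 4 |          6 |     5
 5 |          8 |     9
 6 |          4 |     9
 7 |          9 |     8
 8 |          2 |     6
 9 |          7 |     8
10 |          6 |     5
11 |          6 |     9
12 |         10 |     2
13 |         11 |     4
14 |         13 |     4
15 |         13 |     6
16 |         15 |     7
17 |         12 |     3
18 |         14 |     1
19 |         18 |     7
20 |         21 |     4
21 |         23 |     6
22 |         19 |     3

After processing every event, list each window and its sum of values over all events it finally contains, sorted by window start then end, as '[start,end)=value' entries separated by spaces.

[0,3)=12 [2,5)=13 [4,7)=31 [6,9)=39 [8,11)=19 [10,13)=9 [12,15)=14 [14,17)=8 [16,19)=7 [18,21)=10 [20,23)=4 [22,25)=6

i=0 t=1 v=4: → [0,3); WM=−∞
i=1 t=2 v=4: → [2,5),[0,3); WM=−∞
i=2 t=6 v=3: → [6,9),[4,7); WM=−∞
i=3 t=0 v=4: → [0,3); WM=3; [0,3) fires=12
i=4 t=6 v=5: → [6,9),[4,7); WM=3
i=5 t=8 v=9: → [8,11),[6,9); WM=3
i=6 t=4 v=9: → [4,7),[2,5); WM=3
i=7 t=9 v=8: → [8,11); WM=6; [2,5) fires=13
i=8 t=2 v=6: DROP (t<6-1); WM=6
i=9 t=7 v=8: → [6,9); WM=6
i=10 t=6 v=5: → [6,9),[4,7); WM=6
i=11 t=6 v=9: → [6,9),[4,7); WM=6
i=12 t=10 v=2: → [10,13),[8,11); WM=6
i=13 t=11 v=4: → [10,13); WM=6
i=14 t=13 v=4: → [12,15); WM=6
i=15 t=13 v=6: → [12,15); WM=10; [4,7) fires=31 [6,9) fires=39
i=16 t=15 v=7: → [14,17); WM=10
i=17 t=12 v=3: → [12,15),[10,13); WM=10
i=18 t=14 v=1: → [14,17),[12,15); WM=10
i=19 t=18 v=7: → [18,21),[16,19); WM=15; [8,11) fires=19 [10,13) fires=9 [12,15) fires=14
i=20 t=21 v=4: → [20,23); WM=15
i=21 t=23 v=6: → [22,25); WM=15
i=22 t=19 v=3: → [18,21); WM=15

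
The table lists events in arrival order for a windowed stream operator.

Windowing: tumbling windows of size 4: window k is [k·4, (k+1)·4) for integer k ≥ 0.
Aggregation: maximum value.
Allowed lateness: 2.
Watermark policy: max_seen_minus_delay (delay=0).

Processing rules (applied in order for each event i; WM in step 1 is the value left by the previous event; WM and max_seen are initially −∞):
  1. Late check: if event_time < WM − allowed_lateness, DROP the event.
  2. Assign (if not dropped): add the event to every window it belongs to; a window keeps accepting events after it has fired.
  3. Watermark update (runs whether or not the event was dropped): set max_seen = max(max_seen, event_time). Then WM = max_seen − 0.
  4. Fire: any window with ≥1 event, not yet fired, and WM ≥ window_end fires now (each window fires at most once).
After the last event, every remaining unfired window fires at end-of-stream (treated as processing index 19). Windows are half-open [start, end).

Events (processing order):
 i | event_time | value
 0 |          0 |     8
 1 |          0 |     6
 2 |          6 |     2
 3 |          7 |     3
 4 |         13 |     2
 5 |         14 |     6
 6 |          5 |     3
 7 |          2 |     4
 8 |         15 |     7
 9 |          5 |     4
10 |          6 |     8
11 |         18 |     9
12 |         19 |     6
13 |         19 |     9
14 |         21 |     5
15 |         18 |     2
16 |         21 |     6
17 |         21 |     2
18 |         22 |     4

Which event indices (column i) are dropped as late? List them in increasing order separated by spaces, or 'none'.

6 7 9 10 15

i=0 t=0 v=8: → [0,4); WM=0
i=1 t=0 v=6: → [0,4); WM=0
i=2 t=6 v=2: → [4,8); WM=6; [0,4) fires=8
i=3 t=7 v=3: → [4,8); WM=7
i=4 t=13 v=2: → [12,16); WM=13; [4,8) fires=3
i=5 t=14 v=6: → [12,16); WM=14
i=6 t=5 v=3: DROP (t<14-2); WM=14
i=7 t=2 v=4: DROP (t<14-2); WM=14
i=8 t=15 v=7: → [12,16); WM=15
i=9 t=5 v=4: DROP (t<15-2); WM=15
i=10 t=6 v=8: DROP (t<15-2); WM=15
i=11 t=18 v=9: → [16,20); WM=18; [12,16) fires=7
i=12 t=19 v=6: → [16,20); WM=19
i=13 t=19 v=9: → [16,20); WM=19
i=14 t=21 v=5: → [20,24); WM=21; [16,20) fires=9
i=15 t=18 v=2: DROP (t<21-2); WM=21
i=16 t=21 v=6: → [20,24); WM=21
i=17 t=21 v=2: → [20,24); WM=21
i=18 t=22 v=4: → [20,24); WM=22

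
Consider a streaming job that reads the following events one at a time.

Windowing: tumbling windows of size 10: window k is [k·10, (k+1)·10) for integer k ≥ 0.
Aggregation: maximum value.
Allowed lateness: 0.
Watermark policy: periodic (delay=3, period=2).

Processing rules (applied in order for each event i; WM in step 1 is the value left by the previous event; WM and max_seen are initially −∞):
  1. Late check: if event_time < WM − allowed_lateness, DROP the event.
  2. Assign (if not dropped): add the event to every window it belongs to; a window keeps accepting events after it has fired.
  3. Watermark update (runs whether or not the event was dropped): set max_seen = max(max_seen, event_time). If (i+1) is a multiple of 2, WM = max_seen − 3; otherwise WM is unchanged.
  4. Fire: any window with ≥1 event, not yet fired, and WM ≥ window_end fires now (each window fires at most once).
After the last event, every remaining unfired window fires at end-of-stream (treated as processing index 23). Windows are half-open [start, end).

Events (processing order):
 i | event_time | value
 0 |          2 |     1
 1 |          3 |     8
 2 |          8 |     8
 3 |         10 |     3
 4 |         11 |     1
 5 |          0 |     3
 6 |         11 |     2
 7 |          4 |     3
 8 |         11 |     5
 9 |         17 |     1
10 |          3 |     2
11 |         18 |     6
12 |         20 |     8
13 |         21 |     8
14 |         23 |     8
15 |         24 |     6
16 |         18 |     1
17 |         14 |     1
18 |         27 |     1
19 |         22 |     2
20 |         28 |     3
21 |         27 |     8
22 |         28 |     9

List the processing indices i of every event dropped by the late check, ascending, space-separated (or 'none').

i=0 t=2 v=1: → [0,10); WM=−∞
i=1 t=3 v=8: → [0,10); WM=0
i=2 t=8 v=8: → [0,10); WM=0
i=3 t=10 v=3: → [10,20); WM=7
i=4 t=11 v=1: → [10,20); WM=7
i=5 t=0 v=3: DROP (t<7-0); WM=8
i=6 t=11 v=2: → [10,20); WM=8
i=7 t=4 v=3: DROP (t<8-0); WM=8
i=8 t=11 v=5: → [10,20); WM=8
i=9 t=17 v=1: → [10,20); WM=14; [0,10) fires=8
i=10 t=3 v=2: DROP (t<14-0); WM=14
i=11 t=18 v=6: → [10,20); WM=15
i=12 t=20 v=8: → [20,30); WM=15
i=13 t=21 v=8: → [20,30); WM=18
i=14 t=23 v=8: → [20,30); WM=18
i=15 t=24 v=6: → [20,30); WM=21; [10,20) fires=6
i=16 t=18 v=1: DROP (t<21-0); WM=21
i=17 t=14 v=1: DROP (t<21-0); WM=21
i=18 t=27 v=1: → [20,30); WM=21
i=19 t=22 v=2: → [20,30); WM=24
i=20 t=28 v=3: → [20,30); WM=24
i=21 t=27 v=8: → [20,30); WM=25
i=22 t=28 v=9: → [20,30); WM=25

5 7 10 16 17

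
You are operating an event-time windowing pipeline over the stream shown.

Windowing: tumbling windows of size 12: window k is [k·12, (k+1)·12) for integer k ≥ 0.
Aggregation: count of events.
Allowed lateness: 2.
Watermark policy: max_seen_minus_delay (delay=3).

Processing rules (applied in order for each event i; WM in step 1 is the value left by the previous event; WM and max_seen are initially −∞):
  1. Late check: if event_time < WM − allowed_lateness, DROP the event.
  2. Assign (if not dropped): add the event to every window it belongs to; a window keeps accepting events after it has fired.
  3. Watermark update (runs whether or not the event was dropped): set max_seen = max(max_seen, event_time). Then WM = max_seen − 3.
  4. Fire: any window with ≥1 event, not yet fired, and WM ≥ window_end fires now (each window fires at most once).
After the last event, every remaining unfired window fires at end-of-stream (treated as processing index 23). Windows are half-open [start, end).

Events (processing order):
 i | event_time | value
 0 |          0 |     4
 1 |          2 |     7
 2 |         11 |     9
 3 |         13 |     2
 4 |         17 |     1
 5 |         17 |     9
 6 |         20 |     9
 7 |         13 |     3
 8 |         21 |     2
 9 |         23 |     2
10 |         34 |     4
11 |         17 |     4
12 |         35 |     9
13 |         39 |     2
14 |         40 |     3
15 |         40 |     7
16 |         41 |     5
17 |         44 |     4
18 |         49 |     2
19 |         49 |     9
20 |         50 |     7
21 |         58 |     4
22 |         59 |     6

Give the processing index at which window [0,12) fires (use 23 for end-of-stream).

i=0 t=0 v=4: → [0,12); WM=-3
i=1 t=2 v=7: → [0,12); WM=-1
i=2 t=11 v=9: → [0,12); WM=8
i=3 t=13 v=2: → [12,24); WM=10
i=4 t=17 v=1: → [12,24); WM=14; [0,12) fires=3
i=5 t=17 v=9: → [12,24); WM=14
i=6 t=20 v=9: → [12,24); WM=17
i=7 t=13 v=3: DROP (t<17-2); WM=17
i=8 t=21 v=2: → [12,24); WM=18
i=9 t=23 v=2: → [12,24); WM=20
i=10 t=34 v=4: → [24,36); WM=31; [12,24) fires=6
i=11 t=17 v=4: DROP (t<31-2); WM=31
i=12 t=35 v=9: → [24,36); WM=32
i=13 t=39 v=2: → [36,48); WM=36; [24,36) fires=2
i=14 t=40 v=3: → [36,48); WM=37
i=15 t=40 v=7: → [36,48); WM=37
i=16 t=41 v=5: → [36,48); WM=38
i=17 t=44 v=4: → [36,48); WM=41
i=18 t=49 v=2: → [48,60); WM=46
i=19 t=49 v=9: → [48,60); WM=46
i=20 t=50 v=7: → [48,60); WM=47
i=21 t=58 v=4: → [48,60); WM=55; [36,48) fires=5
i=22 t=59 v=6: → [48,60); WM=56

4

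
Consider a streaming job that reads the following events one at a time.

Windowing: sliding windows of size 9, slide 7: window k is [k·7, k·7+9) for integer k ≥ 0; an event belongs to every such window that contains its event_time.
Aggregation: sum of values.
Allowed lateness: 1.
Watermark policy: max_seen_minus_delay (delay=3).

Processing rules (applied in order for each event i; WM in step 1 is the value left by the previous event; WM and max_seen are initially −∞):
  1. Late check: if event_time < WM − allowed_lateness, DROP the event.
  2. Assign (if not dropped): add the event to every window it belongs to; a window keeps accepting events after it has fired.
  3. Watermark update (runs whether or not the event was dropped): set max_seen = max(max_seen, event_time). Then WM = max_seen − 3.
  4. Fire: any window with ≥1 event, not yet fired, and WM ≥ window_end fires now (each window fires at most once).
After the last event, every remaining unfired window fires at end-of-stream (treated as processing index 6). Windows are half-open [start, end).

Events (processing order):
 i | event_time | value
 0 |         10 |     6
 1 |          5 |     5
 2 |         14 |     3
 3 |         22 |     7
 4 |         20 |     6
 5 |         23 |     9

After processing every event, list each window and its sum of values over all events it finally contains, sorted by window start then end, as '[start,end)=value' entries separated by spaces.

[7,16)=9 [14,23)=16 [21,30)=16

i=0 t=10 v=6: → [7,16); WM=7
i=1 t=5 v=5: DROP (t<7-1); WM=7
i=2 t=14 v=3: → [14,23),[7,16); WM=11
i=3 t=22 v=7: → [21,30),[14,23); WM=19; [7,16) fires=9
i=4 t=20 v=6: → [14,23); WM=19
i=5 t=23 v=9: → [21,30); WM=20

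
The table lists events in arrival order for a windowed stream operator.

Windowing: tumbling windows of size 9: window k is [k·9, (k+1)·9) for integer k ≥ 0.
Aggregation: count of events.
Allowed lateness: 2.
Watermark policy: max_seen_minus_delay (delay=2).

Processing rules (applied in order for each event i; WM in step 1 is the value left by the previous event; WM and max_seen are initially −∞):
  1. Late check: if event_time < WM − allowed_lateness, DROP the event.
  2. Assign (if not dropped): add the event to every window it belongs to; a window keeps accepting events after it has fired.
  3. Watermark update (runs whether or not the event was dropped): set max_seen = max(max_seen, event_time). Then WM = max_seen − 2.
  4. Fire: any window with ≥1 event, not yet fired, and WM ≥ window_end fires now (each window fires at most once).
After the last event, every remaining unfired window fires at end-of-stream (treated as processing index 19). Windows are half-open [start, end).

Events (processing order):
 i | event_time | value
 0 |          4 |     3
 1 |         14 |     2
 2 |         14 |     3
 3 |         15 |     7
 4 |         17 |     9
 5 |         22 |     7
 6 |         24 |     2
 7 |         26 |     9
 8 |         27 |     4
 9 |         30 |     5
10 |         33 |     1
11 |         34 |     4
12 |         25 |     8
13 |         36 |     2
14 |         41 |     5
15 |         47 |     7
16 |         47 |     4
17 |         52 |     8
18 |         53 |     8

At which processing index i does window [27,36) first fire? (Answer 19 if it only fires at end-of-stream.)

i=0 t=4 v=3: → [0,9); WM=2
i=1 t=14 v=2: → [9,18); WM=12; [0,9) fires=1
i=2 t=14 v=3: → [9,18); WM=12
i=3 t=15 v=7: → [9,18); WM=13
i=4 t=17 v=9: → [9,18); WM=15
i=5 t=22 v=7: → [18,27); WM=20; [9,18) fires=4
i=6 t=24 v=2: → [18,27); WM=22
i=7 t=26 v=9: → [18,27); WM=24
i=8 t=27 v=4: → [27,36); WM=25
i=9 t=30 v=5: → [27,36); WM=28; [18,27) fires=3
i=10 t=33 v=1: → [27,36); WM=31
i=11 t=34 v=4: → [27,36); WM=32
i=12 t=25 v=8: DROP (t<32-2); WM=32
i=13 t=36 v=2: → [36,45); WM=34
i=14 t=41 v=5: → [36,45); WM=39; [27,36) fires=4
i=15 t=47 v=7: → [45,54); WM=45; [36,45) fires=2
i=16 t=47 v=4: → [45,54); WM=45
i=17 t=52 v=8: → [45,54); WM=50
i=18 t=53 v=8: → [45,54); WM=51

14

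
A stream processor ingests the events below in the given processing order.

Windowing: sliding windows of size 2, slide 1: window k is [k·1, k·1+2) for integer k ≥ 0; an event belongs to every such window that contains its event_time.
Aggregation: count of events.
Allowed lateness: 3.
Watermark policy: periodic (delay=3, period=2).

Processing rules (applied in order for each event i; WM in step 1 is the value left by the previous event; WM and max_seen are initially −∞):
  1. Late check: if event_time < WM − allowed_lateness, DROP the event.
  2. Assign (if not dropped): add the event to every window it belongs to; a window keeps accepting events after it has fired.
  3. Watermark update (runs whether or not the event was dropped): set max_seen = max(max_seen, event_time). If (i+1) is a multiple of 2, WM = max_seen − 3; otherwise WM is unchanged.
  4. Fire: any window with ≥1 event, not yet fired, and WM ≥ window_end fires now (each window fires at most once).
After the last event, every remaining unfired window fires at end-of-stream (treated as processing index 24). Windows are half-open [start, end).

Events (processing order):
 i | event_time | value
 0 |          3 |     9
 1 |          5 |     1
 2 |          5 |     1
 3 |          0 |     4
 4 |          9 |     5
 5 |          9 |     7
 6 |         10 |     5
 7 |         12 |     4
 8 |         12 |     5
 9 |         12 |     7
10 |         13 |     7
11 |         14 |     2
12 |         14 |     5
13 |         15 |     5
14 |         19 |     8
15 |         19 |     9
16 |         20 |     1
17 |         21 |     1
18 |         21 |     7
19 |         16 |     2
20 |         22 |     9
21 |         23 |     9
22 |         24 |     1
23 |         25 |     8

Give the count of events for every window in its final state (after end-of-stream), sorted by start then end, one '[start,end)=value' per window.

[0,2)=1 [2,4)=1 [3,5)=1 [4,6)=2 [5,7)=2 [8,10)=2 [9,11)=3 [10,12)=1 [11,13)=3 [12,14)=4 [13,15)=3 [14,16)=3 [15,17)=2 [16,18)=1 [18,20)=2 [19,21)=3 [20,22)=3 [21,23)=3 [22,24)=2 [23,25)=2 [24,26)=2 [25,27)=1

i=0 t=3 v=9: → [3,5),[2,4); WM=−∞
i=1 t=5 v=1: → [5,7),[4,6); WM=2
i=2 t=5 v=1: → [5,7),[4,6); WM=2
i=3 t=0 v=4: → [0,2); WM=2; [0,2) fires=1
i=4 t=9 v=5: → [9,11),[8,10); WM=2
i=5 t=9 v=7: → [9,11),[8,10); WM=6; [2,4) fires=1 [3,5) fires=1 [4,6) fires=2
i=6 t=10 v=5: → [10,12),[9,11); WM=6
i=7 t=12 v=4: → [12,14),[11,13); WM=9; [5,7) fires=2
i=8 t=12 v=5: → [12,14),[11,13); WM=9
i=9 t=12 v=7: → [12,14),[11,13); WM=9
i=10 t=13 v=7: → [13,15),[12,14); WM=9
i=11 t=14 v=2: → [14,16),[13,15); WM=11; [8,10) fires=2 [9,11) fires=3
i=12 t=14 v=5: → [14,16),[13,15); WM=11
i=13 t=15 v=5: → [15,17),[14,16); WM=12; [10,12) fires=1
i=14 t=19 v=8: → [19,21),[18,20); WM=12
i=15 t=19 v=9: → [19,21),[18,20); WM=16; [11,13) fires=3 [12,14) fires=4 [13,15) fires=3 [14,16) fires=3
i=16 t=20 v=1: → [20,22),[19,21); WM=16
i=17 t=21 v=1: → [21,23),[20,22); WM=18; [15,17) fires=1
i=18 t=21 v=7: → [21,23),[20,22); WM=18
i=19 t=16 v=2: → [16,18),[15,17); WM=18; [16,18) fires=1
i=20 t=22 v=9: → [22,24),[21,23); WM=18
i=21 t=23 v=9: → [23,25),[22,24); WM=20; [18,20) fires=2
i=22 t=24 v=1: → [24,26),[23,25); WM=20
i=23 t=25 v=8: → [25,27),[24,26); WM=22; [19,21) fires=3 [20,22) fires=3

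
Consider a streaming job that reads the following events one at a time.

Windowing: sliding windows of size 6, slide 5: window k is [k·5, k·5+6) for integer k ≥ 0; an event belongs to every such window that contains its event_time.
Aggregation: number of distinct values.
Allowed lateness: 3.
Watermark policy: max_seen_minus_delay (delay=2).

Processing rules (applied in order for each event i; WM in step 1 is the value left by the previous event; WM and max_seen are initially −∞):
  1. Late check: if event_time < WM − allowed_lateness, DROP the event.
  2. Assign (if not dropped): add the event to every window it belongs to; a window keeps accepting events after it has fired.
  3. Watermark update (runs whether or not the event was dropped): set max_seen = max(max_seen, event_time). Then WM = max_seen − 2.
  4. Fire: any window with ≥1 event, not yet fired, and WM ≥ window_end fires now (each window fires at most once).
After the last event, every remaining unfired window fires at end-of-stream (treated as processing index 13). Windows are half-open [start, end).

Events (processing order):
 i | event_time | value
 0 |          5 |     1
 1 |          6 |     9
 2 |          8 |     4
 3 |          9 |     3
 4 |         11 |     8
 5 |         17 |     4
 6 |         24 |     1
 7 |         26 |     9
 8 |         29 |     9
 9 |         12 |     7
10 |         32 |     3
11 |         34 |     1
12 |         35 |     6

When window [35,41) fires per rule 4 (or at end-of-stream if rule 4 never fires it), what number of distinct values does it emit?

1

i=0 t=5 v=1: → [5,11),[0,6); WM=3
i=1 t=6 v=9: → [5,11); WM=4
i=2 t=8 v=4: → [5,11); WM=6; [0,6) fires=1
i=3 t=9 v=3: → [5,11); WM=7
i=4 t=11 v=8: → [10,16); WM=9
i=5 t=17 v=4: → [15,21); WM=15; [5,11) fires=4
i=6 t=24 v=1: → [20,26); WM=22; [10,16) fires=1 [15,21) fires=1
i=7 t=26 v=9: → [25,31); WM=24
i=8 t=29 v=9: → [25,31); WM=27; [20,26) fires=1
i=9 t=12 v=7: DROP (t<27-3); WM=27
i=10 t=32 v=3: → [30,36); WM=30
i=11 t=34 v=1: → [30,36); WM=32; [25,31) fires=1
i=12 t=35 v=6: → [35,41),[30,36); WM=33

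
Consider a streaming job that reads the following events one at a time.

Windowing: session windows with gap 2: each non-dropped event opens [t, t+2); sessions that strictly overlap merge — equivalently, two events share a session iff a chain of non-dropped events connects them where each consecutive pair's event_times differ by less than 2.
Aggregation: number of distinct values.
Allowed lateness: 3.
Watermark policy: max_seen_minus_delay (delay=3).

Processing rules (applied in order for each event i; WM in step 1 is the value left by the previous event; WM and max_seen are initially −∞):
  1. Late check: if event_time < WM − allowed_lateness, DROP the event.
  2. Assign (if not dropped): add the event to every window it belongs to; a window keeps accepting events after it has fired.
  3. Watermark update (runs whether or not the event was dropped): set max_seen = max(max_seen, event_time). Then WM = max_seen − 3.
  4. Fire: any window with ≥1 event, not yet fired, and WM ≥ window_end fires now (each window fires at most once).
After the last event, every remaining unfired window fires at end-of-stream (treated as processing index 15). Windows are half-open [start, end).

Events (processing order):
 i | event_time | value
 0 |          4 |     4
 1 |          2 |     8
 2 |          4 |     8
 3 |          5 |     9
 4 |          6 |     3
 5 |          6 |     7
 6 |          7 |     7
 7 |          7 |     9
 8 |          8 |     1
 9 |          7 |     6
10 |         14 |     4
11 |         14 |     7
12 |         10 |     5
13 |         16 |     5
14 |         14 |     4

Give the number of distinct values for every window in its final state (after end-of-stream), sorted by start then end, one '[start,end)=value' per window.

i=0 t=4 v=4: → [4,6); WM=1
i=1 t=2 v=8: → [2,4); WM=1
i=2 t=4 v=8: → [4,6); WM=1
i=3 t=5 v=9: → [4,7); WM=2
i=4 t=6 v=3: → [4,8); WM=3
i=5 t=6 v=7: → [4,8); WM=3
i=6 t=7 v=7: → [4,9); WM=4
i=7 t=7 v=9: → [4,9); WM=4
i=8 t=8 v=1: → [4,10); WM=5
i=9 t=7 v=6: → [4,10); WM=5
i=10 t=14 v=4: → [14,16); WM=11
i=11 t=14 v=7: → [14,16); WM=11
i=12 t=10 v=5: → [10,12); WM=11
i=13 t=16 v=5: → [16,18); WM=13
i=14 t=14 v=4: → [14,16); WM=13

[2,4)=1 [4,10)=7 [10,12)=1 [14,16)=2 [16,18)=1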